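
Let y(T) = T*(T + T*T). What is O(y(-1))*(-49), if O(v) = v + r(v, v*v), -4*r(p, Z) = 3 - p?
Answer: 147/4 ≈ 36.750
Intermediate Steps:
r(p, Z) = -¾ + p/4 (r(p, Z) = -(3 - p)/4 = -¾ + p/4)
y(T) = T*(T + T²)
O(v) = -¾ + 5*v/4 (O(v) = v + (-¾ + v/4) = -¾ + 5*v/4)
O(y(-1))*(-49) = (-¾ + 5*((-1)²*(1 - 1))/4)*(-49) = (-¾ + 5*(1*0)/4)*(-49) = (-¾ + (5/4)*0)*(-49) = (-¾ + 0)*(-49) = -¾*(-49) = 147/4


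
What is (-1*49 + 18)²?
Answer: 961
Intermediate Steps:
(-1*49 + 18)² = (-49 + 18)² = (-31)² = 961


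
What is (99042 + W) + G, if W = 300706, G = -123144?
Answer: 276604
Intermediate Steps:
(99042 + W) + G = (99042 + 300706) - 123144 = 399748 - 123144 = 276604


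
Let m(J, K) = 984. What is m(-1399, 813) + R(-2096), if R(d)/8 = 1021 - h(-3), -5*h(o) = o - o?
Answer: 9152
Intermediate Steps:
h(o) = 0 (h(o) = -(o - o)/5 = -⅕*0 = 0)
R(d) = 8168 (R(d) = 8*(1021 - 1*0) = 8*(1021 + 0) = 8*1021 = 8168)
m(-1399, 813) + R(-2096) = 984 + 8168 = 9152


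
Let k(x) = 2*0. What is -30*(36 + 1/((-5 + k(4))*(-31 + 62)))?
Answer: -33474/31 ≈ -1079.8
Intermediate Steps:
k(x) = 0
-30*(36 + 1/((-5 + k(4))*(-31 + 62))) = -30*(36 + 1/((-5 + 0)*(-31 + 62))) = -30*(36 + 1/(-5*31)) = -30*(36 + 1/(-155)) = -30*(36 - 1/155) = -30*5579/155 = -33474/31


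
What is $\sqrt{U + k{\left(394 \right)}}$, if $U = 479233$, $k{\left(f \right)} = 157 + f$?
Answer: $2 \sqrt{119946} \approx 692.66$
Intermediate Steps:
$\sqrt{U + k{\left(394 \right)}} = \sqrt{479233 + \left(157 + 394\right)} = \sqrt{479233 + 551} = \sqrt{479784} = 2 \sqrt{119946}$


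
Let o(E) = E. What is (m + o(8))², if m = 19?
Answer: 729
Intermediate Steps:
(m + o(8))² = (19 + 8)² = 27² = 729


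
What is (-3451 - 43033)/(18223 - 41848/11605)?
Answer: -539446820/211436067 ≈ -2.5513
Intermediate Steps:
(-3451 - 43033)/(18223 - 41848/11605) = -46484/(18223 - 41848*1/11605) = -46484/(18223 - 41848/11605) = -46484/211436067/11605 = -46484*11605/211436067 = -539446820/211436067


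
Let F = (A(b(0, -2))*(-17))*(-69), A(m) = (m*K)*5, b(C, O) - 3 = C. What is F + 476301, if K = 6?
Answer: 581871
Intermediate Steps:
b(C, O) = 3 + C
A(m) = 30*m (A(m) = (m*6)*5 = (6*m)*5 = 30*m)
F = 105570 (F = ((30*(3 + 0))*(-17))*(-69) = ((30*3)*(-17))*(-69) = (90*(-17))*(-69) = -1530*(-69) = 105570)
F + 476301 = 105570 + 476301 = 581871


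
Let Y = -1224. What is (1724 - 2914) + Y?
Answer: -2414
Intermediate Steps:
(1724 - 2914) + Y = (1724 - 2914) - 1224 = -1190 - 1224 = -2414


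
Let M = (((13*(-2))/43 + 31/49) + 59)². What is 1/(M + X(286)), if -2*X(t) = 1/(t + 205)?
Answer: 4359538918/15189958845639 ≈ 0.00028700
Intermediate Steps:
X(t) = -1/(2*(205 + t)) (X(t) = -1/(2*(t + 205)) = -1/(2*(205 + t)))
M = 15468394384/4439449 (M = ((-26*1/43 + 31*(1/49)) + 59)² = ((-26/43 + 31/49) + 59)² = (59/2107 + 59)² = (124372/2107)² = 15468394384/4439449 ≈ 3484.3)
1/(M + X(286)) = 1/(15468394384/4439449 - 1/(410 + 2*286)) = 1/(15468394384/4439449 - 1/(410 + 572)) = 1/(15468394384/4439449 - 1/982) = 1/(15189958845639/4359538918) = 4359538918/15189958845639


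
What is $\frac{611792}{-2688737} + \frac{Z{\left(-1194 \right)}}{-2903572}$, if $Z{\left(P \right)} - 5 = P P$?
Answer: $- \frac{801365118063}{1115277352652} \approx -0.71853$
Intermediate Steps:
$Z{\left(P \right)} = 5 + P^{2}$ ($Z{\left(P \right)} = 5 + P P = 5 + P^{2}$)
$\frac{611792}{-2688737} + \frac{Z{\left(-1194 \right)}}{-2903572} = \frac{611792}{-2688737} + \frac{5 + \left(-1194\right)^{2}}{-2903572} = 611792 \left(- \frac{1}{2688737}\right) + \left(5 + 1425636\right) \left(- \frac{1}{2903572}\right) = - \frac{611792}{2688737} + 1425641 \left(- \frac{1}{2903572}\right) = - \frac{611792}{2688737} - \frac{203663}{414796} = - \frac{801365118063}{1115277352652}$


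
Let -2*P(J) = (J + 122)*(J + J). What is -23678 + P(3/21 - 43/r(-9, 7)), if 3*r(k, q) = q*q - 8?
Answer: -1920894158/82369 ≈ -23321.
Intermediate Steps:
r(k, q) = -8/3 + q²/3 (r(k, q) = (q*q - 8)/3 = (q² - 8)/3 = (-8 + q²)/3 = -8/3 + q²/3)
P(J) = -J*(122 + J) (P(J) = -(J + 122)*(J + J)/2 = -(122 + J)*2*J/2 = -J*(122 + J))
-23678 + P(3/21 - 43/r(-9, 7)) = -23678 - (3/21 - 43/(-8/3 + (⅓)*7²))*(122 + (3/21 - 43/(-8/3 + (⅓)*7²))) = -23678 - (3*(1/21) - 43/(-8/3 + (⅓)*49))*(122 + (3*(1/21) - 43/(-8/3 + (⅓)*49))) = -23678 - (⅐ - 43/(-8/3 + 49/3))*(122 + (⅐ - 43/(-8/3 + 49/3))) = -23678 - (⅐ - 43/41/3)*(122 + (⅐ - 43/41/3)) = -23678 - (⅐ - 43*3/41)*(122 + (⅐ - 43*3/41)) = -23678 - (⅐ - 129/41)*(122 + (⅐ - 129/41)) = -23678 - 1*(-862/287)*(122 - 862/287) = -23678 - 1*(-862/287)*34152/287 = -23678 + 29439024/82369 = -1920894158/82369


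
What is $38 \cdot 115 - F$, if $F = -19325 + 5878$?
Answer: $17817$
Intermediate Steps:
$F = -13447$
$38 \cdot 115 - F = 38 \cdot 115 - -13447 = 4370 + 13447 = 17817$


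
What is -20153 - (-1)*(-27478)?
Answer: -47631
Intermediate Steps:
-20153 - (-1)*(-27478) = -20153 - 1*27478 = -20153 - 27478 = -47631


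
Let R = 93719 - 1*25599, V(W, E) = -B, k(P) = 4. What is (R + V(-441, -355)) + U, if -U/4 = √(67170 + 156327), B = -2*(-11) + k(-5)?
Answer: 68094 - 12*√24833 ≈ 66203.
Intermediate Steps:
B = 26 (B = -2*(-11) + 4 = 22 + 4 = 26)
V(W, E) = -26 (V(W, E) = -1*26 = -26)
U = -12*√24833 (U = -4*√(67170 + 156327) = -12*√24833 ≈ -1891.0)
R = 68120 (R = 93719 - 25599 = 68120)
(R + V(-441, -355)) + U = (68120 - 26) - 12*√24833 = 68094 - 12*√24833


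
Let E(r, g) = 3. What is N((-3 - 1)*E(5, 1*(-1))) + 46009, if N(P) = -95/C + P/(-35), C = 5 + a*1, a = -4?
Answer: 1607002/35 ≈ 45914.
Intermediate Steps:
C = 1 (C = 5 - 4*1 = 5 - 4 = 1)
N(P) = -95 - P/35 (N(P) = -95/1 + P/(-35) = -95*1 + P*(-1/35) = -95 - P/35)
N((-3 - 1)*E(5, 1*(-1))) + 46009 = (-95 - (-3 - 1)*3/35) + 46009 = (-95 - (-4)*3/35) + 46009 = (-95 - 1/35*(-12)) + 46009 = (-95 + 12/35) + 46009 = -3313/35 + 46009 = 1607002/35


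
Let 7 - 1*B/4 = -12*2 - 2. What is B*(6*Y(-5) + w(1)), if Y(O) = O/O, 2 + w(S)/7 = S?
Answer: -132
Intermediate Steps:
w(S) = -14 + 7*S
Y(O) = 1
B = 132 (B = 28 - 4*(-12*2 - 2) = 28 - 4*(-24 - 2) = 28 - 4*(-26) = 28 + 104 = 132)
B*(6*Y(-5) + w(1)) = 132*(6*1 + (-14 + 7*1)) = 132*(6 + (-14 + 7)) = 132*(6 - 7) = 132*(-1) = -132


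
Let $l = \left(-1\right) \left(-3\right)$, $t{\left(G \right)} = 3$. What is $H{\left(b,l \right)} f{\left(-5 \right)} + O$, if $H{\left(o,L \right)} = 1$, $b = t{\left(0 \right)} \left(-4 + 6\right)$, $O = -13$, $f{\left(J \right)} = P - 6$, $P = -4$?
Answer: $-23$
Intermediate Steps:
$f{\left(J \right)} = -10$ ($f{\left(J \right)} = -4 - 6 = -10$)
$b = 6$ ($b = 3 \left(-4 + 6\right) = 3 \cdot 2 = 6$)
$l = 3$
$H{\left(b,l \right)} f{\left(-5 \right)} + O = 1 \left(-10\right) - 13 = -10 - 13 = -23$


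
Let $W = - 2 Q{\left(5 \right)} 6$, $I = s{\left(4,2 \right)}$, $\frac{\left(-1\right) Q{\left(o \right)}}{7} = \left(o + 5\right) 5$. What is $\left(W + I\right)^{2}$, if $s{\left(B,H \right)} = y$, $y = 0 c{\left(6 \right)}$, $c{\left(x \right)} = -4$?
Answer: $17640000$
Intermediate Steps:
$Q{\left(o \right)} = -175 - 35 o$ ($Q{\left(o \right)} = - 7 \left(o + 5\right) 5 = - 7 \left(5 + o\right) 5 = - 7 \left(25 + 5 o\right) = -175 - 35 o$)
$y = 0$ ($y = 0 \left(-4\right) = 0$)
$s{\left(B,H \right)} = 0$
$I = 0$
$W = 4200$ ($W = - 2 \left(-175 - 175\right) 6 = \left(-2\right) \left(-350\right) 6 = 700 \cdot 6 = 4200$)
$\left(W + I\right)^{2} = \left(4200 + 0\right)^{2} = 4200^{2} = 17640000$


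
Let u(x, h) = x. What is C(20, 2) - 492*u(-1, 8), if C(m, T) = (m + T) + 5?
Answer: 519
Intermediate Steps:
C(m, T) = 5 + T + m (C(m, T) = (T + m) + 5 = 5 + T + m)
C(20, 2) - 492*u(-1, 8) = (5 + 2 + 20) - 492*(-1) = 27 + 492 = 519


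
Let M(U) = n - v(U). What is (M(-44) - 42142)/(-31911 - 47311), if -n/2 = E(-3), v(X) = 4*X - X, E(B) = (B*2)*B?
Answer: 21023/39611 ≈ 0.53074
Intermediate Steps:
E(B) = 2*B**2 (E(B) = (2*B)*B = 2*B**2)
v(X) = 3*X
n = -36 (n = -4*(-3)**2 = -4*9 = -2*18 = -36)
M(U) = -36 - 3*U
(M(-44) - 42142)/(-31911 - 47311) = ((-36 - 3*(-44)) - 42142)/(-31911 - 47311) = ((-36 + 132) - 42142)/(-79222) = (96 - 42142)*(-1/79222) = -42046*(-1/79222) = 21023/39611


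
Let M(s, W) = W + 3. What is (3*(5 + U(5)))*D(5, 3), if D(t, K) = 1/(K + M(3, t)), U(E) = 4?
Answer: 27/11 ≈ 2.4545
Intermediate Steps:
M(s, W) = 3 + W
D(t, K) = 1/(3 + K + t) (D(t, K) = 1/(K + (3 + t)) = 1/(3 + K + t))
(3*(5 + U(5)))*D(5, 3) = (3*(5 + 4))/(3 + 3 + 5) = (3*9)/11 = 27*(1/11) = 27/11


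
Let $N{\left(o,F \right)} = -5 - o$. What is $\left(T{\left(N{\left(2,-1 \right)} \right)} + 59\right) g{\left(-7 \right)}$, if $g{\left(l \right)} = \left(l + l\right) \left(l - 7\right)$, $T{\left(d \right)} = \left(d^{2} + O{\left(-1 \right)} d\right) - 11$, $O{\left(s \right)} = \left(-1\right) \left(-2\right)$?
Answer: $16268$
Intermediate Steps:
$O{\left(s \right)} = 2$
$T{\left(d \right)} = -11 + d^{2} + 2 d$ ($T{\left(d \right)} = \left(d^{2} + 2 d\right) - 11 = -11 + d^{2} + 2 d$)
$g{\left(l \right)} = 2 l \left(-7 + l\right)$
$\left(T{\left(N{\left(2,-1 \right)} \right)} + 59\right) g{\left(-7 \right)} = \left(\left(-11 + \left(-5 - 2\right)^{2} + 2 \left(-5 - 2\right)\right) + 59\right) 2 \left(-7\right) \left(-7 - 7\right) = \left(\left(-11 + \left(-5 - 2\right)^{2} + 2 \left(-5 - 2\right)\right) + 59\right) 2 \left(-7\right) \left(-14\right) = \left(\left(-11 + \left(-7\right)^{2} + 2 \left(-7\right)\right) + 59\right) 196 = \left(\left(-11 + 49 - 14\right) + 59\right) 196 = \left(24 + 59\right) 196 = 83 \cdot 196 = 16268$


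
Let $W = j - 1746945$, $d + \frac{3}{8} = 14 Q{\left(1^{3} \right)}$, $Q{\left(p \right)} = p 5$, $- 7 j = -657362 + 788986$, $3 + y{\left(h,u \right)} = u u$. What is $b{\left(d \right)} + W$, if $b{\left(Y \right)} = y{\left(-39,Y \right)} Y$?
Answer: $- \frac{5119530125}{3584} \approx -1.4284 \cdot 10^{6}$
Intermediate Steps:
$y{\left(h,u \right)} = -3 + u^{2}$ ($y{\left(h,u \right)} = -3 + u u = -3 + u^{2}$)
$j = - \frac{131624}{7}$ ($j = - \frac{-657362 + 788986}{7} = \left(- \frac{1}{7}\right) 131624 = - \frac{131624}{7} \approx -18803.0$)
$Q{\left(p \right)} = 5 p$
$d = \frac{557}{8}$ ($d = - \frac{3}{8} + 14 \cdot 5 \cdot 1^{3} = - \frac{3}{8} + 14 \cdot 5 \cdot 1 = - \frac{3}{8} + 14 \cdot 5 = - \frac{3}{8} + 70 = \frac{557}{8} \approx 69.625$)
$b{\left(Y \right)} = Y \left(-3 + Y^{2}\right)$ ($b{\left(Y \right)} = \left(-3 + Y^{2}\right) Y = Y \left(-3 + Y^{2}\right)$)
$W = - \frac{12360239}{7}$ ($W = - \frac{131624}{7} - 1746945 = - \frac{12360239}{7} \approx -1.7657 \cdot 10^{6}$)
$b{\left(d \right)} + W = \frac{557 \left(-3 + \left(\frac{557}{8}\right)^{2}\right)}{8} - \frac{12360239}{7} = \frac{557 \left(-3 + \frac{310249}{64}\right)}{8} - \frac{12360239}{7} = \frac{557}{8} \cdot \frac{310057}{64} - \frac{12360239}{7} = \frac{172701749}{512} - \frac{12360239}{7} = - \frac{5119530125}{3584}$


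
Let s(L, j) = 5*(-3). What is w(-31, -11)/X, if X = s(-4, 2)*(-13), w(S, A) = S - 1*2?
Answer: -11/65 ≈ -0.16923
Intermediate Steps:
s(L, j) = -15
w(S, A) = -2 + S (w(S, A) = S - 2 = -2 + S)
X = 195 (X = -15*(-13) = 195)
w(-31, -11)/X = (-2 - 31)/195 = -33*1/195 = -11/65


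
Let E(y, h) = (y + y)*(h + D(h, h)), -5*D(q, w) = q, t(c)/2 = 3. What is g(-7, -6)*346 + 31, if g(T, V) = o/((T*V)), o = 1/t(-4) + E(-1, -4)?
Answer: 53611/630 ≈ 85.097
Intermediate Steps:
t(c) = 6 (t(c) = 2*3 = 6)
D(q, w) = -q/5
E(y, h) = 8*h*y/5 (E(y, h) = (y + y)*(h - h/5) = (2*y)*(4*h/5) = 8*h*y/5)
o = 197/30 (o = 1/6 + (8/5)*(-4)*(-1) = 1/6 + 32/5 = 197/30 ≈ 6.5667)
g(T, V) = 197/(30*T*V) (g(T, V) = 197/(30*((T*V))) = 197*(1/(T*V))/30 = 197/(30*T*V))
g(-7, -6)*346 + 31 = ((197/30)/(-7*(-6)))*346 + 31 = ((197/30)*(-1/7)*(-1/6))*346 + 31 = (197/1260)*346 + 31 = 34081/630 + 31 = 53611/630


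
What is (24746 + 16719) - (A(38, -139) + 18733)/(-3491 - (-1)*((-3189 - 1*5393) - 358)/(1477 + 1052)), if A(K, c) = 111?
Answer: 122167338737/2945893 ≈ 41470.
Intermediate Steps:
(24746 + 16719) - (A(38, -139) + 18733)/(-3491 - (-1)*((-3189 - 1*5393) - 358)/(1477 + 1052)) = (24746 + 16719) - (111 + 18733)/(-3491 - (-1)*((-3189 - 1*5393) - 358)/(1477 + 1052)) = 41465 - 18844/(-3491 - (-1)*((-3189 - 5393) - 358)/2529) = 41465 - 18844/(-3491 - (-1)*(-8582 - 358)*(1/2529)) = 41465 - 18844/(-3491 - (-1)*(-8940*1/2529)) = 41465 - 18844/(-3491 - (-1)*(-2980)/843) = 41465 - 18844/(-3491 - 1*2980/843) = 41465 - 18844/(-3491 - 2980/843) = 41465 - 18844/(-2945893/843) = 41465 - 18844*(-843)/2945893 = 41465 - 1*(-15885492/2945893) = 41465 + 15885492/2945893 = 122167338737/2945893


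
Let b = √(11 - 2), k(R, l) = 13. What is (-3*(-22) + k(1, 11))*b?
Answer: 237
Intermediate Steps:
b = 3 (b = √9 = 3)
(-3*(-22) + k(1, 11))*b = (-3*(-22) + 13)*3 = (66 + 13)*3 = 79*3 = 237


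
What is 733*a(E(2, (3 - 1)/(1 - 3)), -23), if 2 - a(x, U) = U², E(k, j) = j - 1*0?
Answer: -386291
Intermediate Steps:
E(k, j) = j (E(k, j) = j + 0 = j)
a(x, U) = 2 - U²
733*a(E(2, (3 - 1)/(1 - 3)), -23) = 733*(2 - 1*(-23)²) = 733*(2 - 1*529) = 733*(2 - 529) = 733*(-527) = -386291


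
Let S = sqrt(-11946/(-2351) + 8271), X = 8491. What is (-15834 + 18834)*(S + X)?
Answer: 25473000 + 21000*sqrt(933542133)/2351 ≈ 2.5746e+7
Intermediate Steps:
S = 7*sqrt(933542133)/2351 (S = sqrt(-11946*(-1/2351) + 8271) = sqrt(11946/2351 + 8271) = sqrt(19457067/2351) = 7*sqrt(933542133)/2351 ≈ 90.973)
(-15834 + 18834)*(S + X) = (-15834 + 18834)*(7*sqrt(933542133)/2351 + 8491) = 3000*(8491 + 7*sqrt(933542133)/2351) = 25473000 + 21000*sqrt(933542133)/2351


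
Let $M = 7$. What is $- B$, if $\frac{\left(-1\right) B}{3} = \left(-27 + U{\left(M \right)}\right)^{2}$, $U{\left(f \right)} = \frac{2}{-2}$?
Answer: $2352$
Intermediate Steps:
$U{\left(f \right)} = -1$ ($U{\left(f \right)} = 2 \left(- \frac{1}{2}\right) = -1$)
$B = -2352$ ($B = - 3 \left(-27 - 1\right)^{2} = - 3 \left(-28\right)^{2} = \left(-3\right) 784 = -2352$)
$- B = \left(-1\right) \left(-2352\right) = 2352$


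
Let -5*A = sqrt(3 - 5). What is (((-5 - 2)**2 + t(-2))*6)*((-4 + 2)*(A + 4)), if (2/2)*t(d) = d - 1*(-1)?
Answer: -2304 + 576*I*sqrt(2)/5 ≈ -2304.0 + 162.92*I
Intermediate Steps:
A = -I*sqrt(2)/5 (A = -sqrt(3 - 5)/5 = -I*sqrt(2)/5 ≈ -0.28284*I)
t(d) = 1 + d (t(d) = d - 1*(-1) = d + 1 = 1 + d)
(((-5 - 2)**2 + t(-2))*6)*((-4 + 2)*(A + 4)) = (((-5 - 2)**2 + (1 - 2))*6)*((-4 + 2)*(-I*sqrt(2)/5 + 4)) = (((-7)**2 - 1)*6)*(-2*(4 - I*sqrt(2)/5)) = ((49 - 1)*6)*(-8 + 2*I*sqrt(2)/5) = (48*6)*(-8 + 2*I*sqrt(2)/5) = 288*(-8 + 2*I*sqrt(2)/5) = -2304 + 576*I*sqrt(2)/5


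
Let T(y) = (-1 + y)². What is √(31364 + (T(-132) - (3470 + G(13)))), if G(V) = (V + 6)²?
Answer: √45222 ≈ 212.65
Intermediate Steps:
G(V) = (6 + V)²
√(31364 + (T(-132) - (3470 + G(13)))) = √(31364 + ((-1 - 132)² - (3470 + (6 + 13)²))) = √(31364 + ((-133)² - (3470 + 19²))) = √(31364 + (17689 - (3470 + 361))) = √(31364 + (17689 - 1*3831)) = √(31364 + (17689 - 3831)) = √(31364 + 13858) = √45222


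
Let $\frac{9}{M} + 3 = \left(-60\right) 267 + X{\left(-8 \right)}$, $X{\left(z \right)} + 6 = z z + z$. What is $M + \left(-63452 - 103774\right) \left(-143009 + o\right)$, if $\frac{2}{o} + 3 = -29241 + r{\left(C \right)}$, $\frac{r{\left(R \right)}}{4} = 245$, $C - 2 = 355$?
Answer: $\frac{2699151716499318267}{112865218} \approx 2.3915 \cdot 10^{10}$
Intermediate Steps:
$C = 357$ ($C = 2 + 355 = 357$)
$r{\left(R \right)} = 980$ ($r{\left(R \right)} = 4 \cdot 245 = 980$)
$X{\left(z \right)} = -6 + z + z^{2}$ ($X{\left(z \right)} = -6 + \left(z z + z\right) = -6 + \left(z^{2} + z\right) = -6 + \left(z + z^{2}\right) = -6 + z + z^{2}$)
$o = - \frac{1}{14132}$ ($o = \frac{2}{-3 + \left(-29241 + 980\right)} = \frac{2}{-3 - 28261} = \frac{2}{-28264} = 2 \left(- \frac{1}{28264}\right) = - \frac{1}{14132} \approx -7.0761 \cdot 10^{-5}$)
$M = - \frac{9}{15973}$ ($M = \frac{9}{-3 - 15970} = \frac{9}{-15973} = 9 \left(- \frac{1}{15973}\right) = - \frac{9}{15973} \approx -0.00056345$)
$M + \left(-63452 - 103774\right) \left(-143009 + o\right) = - \frac{9}{15973} + \left(-63452 - 103774\right) \left(-143009 - \frac{1}{14132}\right) = - \frac{9}{15973} - - \frac{168982139641857}{7066} = - \frac{9}{15973} + \frac{168982139641857}{7066} = \frac{2699151716499318267}{112865218}$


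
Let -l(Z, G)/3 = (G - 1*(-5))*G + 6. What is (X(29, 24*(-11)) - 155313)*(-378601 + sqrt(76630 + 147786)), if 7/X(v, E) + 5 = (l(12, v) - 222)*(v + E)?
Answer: 44190915359197118/751525 - 466886409272*sqrt(14026)/751525 ≈ 5.8728e+10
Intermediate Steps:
l(Z, G) = -18 - 3*G*(5 + G) (l(Z, G) = -3*((G - 1*(-5))*G + 6) = -3*((G + 5)*G + 6) = -3*((5 + G)*G + 6) = -3*(G*(5 + G) + 6) = -3*(6 + G*(5 + G)) = -18 - 3*G*(5 + G))
X(v, E) = 7/(-5 + (E + v)*(-240 - 15*v - 3*v**2)) (X(v, E) = 7/(-5 + ((-18 - 15*v - 3*v**2) - 222)*(v + E)) = 7/(-5 + (-240 - 15*v - 3*v**2)*(E + v)) = 7/(-5 + (E + v)*(-240 - 15*v - 3*v**2)))
(X(29, 24*(-11)) - 155313)*(-378601 + sqrt(76630 + 147786)) = (-7/(5 + 3*29**3 + 15*29**2 + 240*(24*(-11)) + 240*29 + 3*(24*(-11))*29**2 + 15*(24*(-11))*29) - 155313)*(-378601 + sqrt(76630 + 147786)) = (-7/(5 + 3*24389 + 15*841 + 240*(-264) + 6960 + 3*(-264)*841 + 15*(-264)*29) - 155313)*(-378601 + sqrt(224416)) = (-7/(5 + 73167 + 12615 - 63360 + 6960 - 666072 - 114840) - 155313)*(-378601 + 4*sqrt(14026)) = (-7/(-751525) - 155313)*(-378601 + 4*sqrt(14026)) = (-7*(-1/751525) - 155313)*(-378601 + 4*sqrt(14026)) = (7/751525 - 155313)*(-378601 + 4*sqrt(14026)) = -116721602318*(-378601 + 4*sqrt(14026))/751525 = 44190915359197118/751525 - 466886409272*sqrt(14026)/751525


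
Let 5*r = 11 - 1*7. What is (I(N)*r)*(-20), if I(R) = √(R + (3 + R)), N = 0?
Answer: -16*√3 ≈ -27.713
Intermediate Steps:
r = ⅘ (r = (11 - 1*7)/5 = (11 - 7)/5 = (⅕)*4 = ⅘ ≈ 0.80000)
I(R) = √(3 + 2*R)
(I(N)*r)*(-20) = (√(3 + 2*0)*(⅘))*(-20) = (√(3 + 0)*(⅘))*(-20) = (√3*(⅘))*(-20) = (4*√3/5)*(-20) = -16*√3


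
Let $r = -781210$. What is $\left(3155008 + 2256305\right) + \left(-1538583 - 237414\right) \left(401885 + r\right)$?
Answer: $673685473338$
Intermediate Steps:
$\left(3155008 + 2256305\right) + \left(-1538583 - 237414\right) \left(401885 + r\right) = \left(3155008 + 2256305\right) + \left(-1538583 - 237414\right) \left(401885 - 781210\right) = 5411313 - -673680062025 = 5411313 + 673680062025 = 673685473338$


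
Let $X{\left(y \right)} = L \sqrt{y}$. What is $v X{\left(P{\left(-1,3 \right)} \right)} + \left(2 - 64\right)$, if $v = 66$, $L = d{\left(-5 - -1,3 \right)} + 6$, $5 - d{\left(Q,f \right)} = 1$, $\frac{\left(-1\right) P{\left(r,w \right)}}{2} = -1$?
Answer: $-62 + 660 \sqrt{2} \approx 871.38$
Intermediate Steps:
$P{\left(r,w \right)} = 2$ ($P{\left(r,w \right)} = \left(-2\right) \left(-1\right) = 2$)
$d{\left(Q,f \right)} = 4$ ($d{\left(Q,f \right)} = 5 - 1 = 4$)
$L = 10$ ($L = 4 + 6 = 10$)
$X{\left(y \right)} = 10 \sqrt{y}$
$v X{\left(P{\left(-1,3 \right)} \right)} + \left(2 - 64\right) = 66 \cdot 10 \sqrt{2} + \left(2 - 64\right) = 660 \sqrt{2} - 62 = -62 + 660 \sqrt{2}$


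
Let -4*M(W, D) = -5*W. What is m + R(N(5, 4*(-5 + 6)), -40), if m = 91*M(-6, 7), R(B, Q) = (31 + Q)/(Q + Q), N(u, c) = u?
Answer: -54591/80 ≈ -682.39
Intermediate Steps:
M(W, D) = 5*W/4 (M(W, D) = -(-5)*W/4 = 5*W/4)
R(B, Q) = (31 + Q)/(2*Q) (R(B, Q) = (31 + Q)/((2*Q)) = (31 + Q)*(1/(2*Q)) = (31 + Q)/(2*Q))
m = -1365/2 (m = 91*((5/4)*(-6)) = 91*(-15/2) = -1365/2 ≈ -682.50)
m + R(N(5, 4*(-5 + 6)), -40) = -1365/2 + (½)*(31 - 40)/(-40) = -1365/2 + (½)*(-1/40)*(-9) = -1365/2 + 9/80 = -54591/80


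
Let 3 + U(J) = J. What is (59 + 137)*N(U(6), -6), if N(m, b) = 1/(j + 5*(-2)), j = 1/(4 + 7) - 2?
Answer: -2156/131 ≈ -16.458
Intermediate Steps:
U(J) = -3 + J
j = -21/11 (j = 1/11 - 2 = -21/11 ≈ -1.9091)
N(m, b) = -11/131 (N(m, b) = 1/(-21/11 + 5*(-2)) = 1/(-21/11 - 10) = 1/(-131/11) = -11/131)
(59 + 137)*N(U(6), -6) = (59 + 137)*(-11/131) = 196*(-11/131) = -2156/131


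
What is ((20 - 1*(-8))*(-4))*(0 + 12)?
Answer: -1344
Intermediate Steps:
((20 - 1*(-8))*(-4))*(0 + 12) = ((20 + 8)*(-4))*12 = (28*(-4))*12 = -112*12 = -1344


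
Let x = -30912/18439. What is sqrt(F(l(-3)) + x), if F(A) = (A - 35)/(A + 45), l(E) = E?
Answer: I*sqrt(387022679967)/387219 ≈ 1.6066*I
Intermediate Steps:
x = -30912/18439 (x = -30912*1/18439 = -30912/18439 ≈ -1.6764)
F(A) = (-35 + A)/(45 + A)
sqrt(F(l(-3)) + x) = sqrt((-35 - 3)/(45 - 3) - 30912/18439) = sqrt(-38/42 - 30912/18439) = sqrt((1/42)*(-38) - 30912/18439) = sqrt(-19/21 - 30912/18439) = sqrt(-999493/387219) = I*sqrt(387022679967)/387219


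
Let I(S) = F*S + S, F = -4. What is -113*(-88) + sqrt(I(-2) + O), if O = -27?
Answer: 9944 + I*sqrt(21) ≈ 9944.0 + 4.5826*I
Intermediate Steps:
I(S) = -3*S (I(S) = -4*S + S = -3*S)
-113*(-88) + sqrt(I(-2) + O) = -113*(-88) + sqrt(-3*(-2) - 27) = 9944 + sqrt(6 - 27) = 9944 + sqrt(-21) = 9944 + I*sqrt(21)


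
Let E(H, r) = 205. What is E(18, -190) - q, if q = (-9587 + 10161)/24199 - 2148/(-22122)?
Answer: 2611381655/12745959 ≈ 204.88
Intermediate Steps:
q = 1539940/12745959 (q = 574*(1/24199) - 2148*(-1/22122) = 82/3457 + 358/3687 = 1539940/12745959 ≈ 0.12082)
E(18, -190) - q = 205 - 1*1539940/12745959 = 205 - 1539940/12745959 = 2611381655/12745959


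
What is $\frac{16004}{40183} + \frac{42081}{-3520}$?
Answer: $- \frac{148600613}{12858560} \approx -11.557$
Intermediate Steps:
$\frac{16004}{40183} + \frac{42081}{-3520} = 16004 \cdot \frac{1}{40183} + 42081 \left(- \frac{1}{3520}\right) = \frac{16004}{40183} - \frac{42081}{3520} = - \frac{148600613}{12858560}$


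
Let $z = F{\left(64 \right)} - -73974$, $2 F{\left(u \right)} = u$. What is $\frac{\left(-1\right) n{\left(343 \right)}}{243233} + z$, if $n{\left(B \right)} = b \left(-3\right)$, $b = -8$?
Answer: $\frac{18000701374}{243233} \approx 74006.0$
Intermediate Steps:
$F{\left(u \right)} = \frac{u}{2}$
$n{\left(B \right)} = 24$ ($n{\left(B \right)} = \left(-8\right) \left(-3\right) = 24$)
$z = 74006$ ($z = \frac{1}{2} \cdot 64 - -73974 = 32 + 73974 = 74006$)
$\frac{\left(-1\right) n{\left(343 \right)}}{243233} + z = \frac{\left(-1\right) 24}{243233} + 74006 = \left(-24\right) \frac{1}{243233} + 74006 = - \frac{24}{243233} + 74006 = \frac{18000701374}{243233}$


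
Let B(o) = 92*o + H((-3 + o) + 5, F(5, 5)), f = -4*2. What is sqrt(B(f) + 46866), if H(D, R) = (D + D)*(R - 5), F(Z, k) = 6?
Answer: sqrt(46118) ≈ 214.75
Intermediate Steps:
H(D, R) = 2*D*(-5 + R) (H(D, R) = (2*D)*(-5 + R) = 2*D*(-5 + R))
f = -8
B(o) = 4 + 94*o (B(o) = 92*o + 2*((-3 + o) + 5)*(-5 + 6) = 92*o + 2*(2 + o)*1 = 92*o + (4 + 2*o) = 4 + 94*o)
sqrt(B(f) + 46866) = sqrt((4 + 94*(-8)) + 46866) = sqrt((4 - 752) + 46866) = sqrt(-748 + 46866) = sqrt(46118)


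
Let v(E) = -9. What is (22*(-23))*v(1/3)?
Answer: 4554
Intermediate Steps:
(22*(-23))*v(1/3) = (22*(-23))*(-9) = -506*(-9) = 4554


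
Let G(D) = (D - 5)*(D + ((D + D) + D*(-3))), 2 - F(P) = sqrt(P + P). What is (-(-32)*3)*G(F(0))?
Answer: 0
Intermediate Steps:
F(P) = 2 - sqrt(2)*sqrt(P) (F(P) = 2 - sqrt(P + P) = 2 - sqrt(2*P) = 2 - sqrt(2)*sqrt(P))
G(D) = 0 (G(D) = (-5 + D)*(D + (2*D - 3*D)) = (-5 + D)*(D - D) = (-5 + D)*0 = 0)
(-(-32)*3)*G(F(0)) = -(-32)*3*0 = -16*(-6)*0 = 96*0 = 0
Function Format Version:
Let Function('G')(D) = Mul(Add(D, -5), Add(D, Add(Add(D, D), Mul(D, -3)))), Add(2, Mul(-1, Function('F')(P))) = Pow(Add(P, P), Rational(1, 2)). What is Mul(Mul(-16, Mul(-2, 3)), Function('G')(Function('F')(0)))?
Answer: 0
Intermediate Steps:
Function('F')(P) = Add(2, Mul(-1, Pow(2, Rational(1, 2)), Pow(P, Rational(1, 2)))) (Function('F')(P) = Add(2, Mul(-1, Pow(Add(P, P), Rational(1, 2)))) = Add(2, Mul(-1, Pow(Mul(2, P), Rational(1, 2)))) = Add(2, Mul(-1, Mul(Pow(2, Rational(1, 2)), Pow(P, Rational(1, 2))))) = Add(2, Mul(-1, Pow(2, Rational(1, 2)), Pow(P, Rational(1, 2)))))
Function('G')(D) = 0 (Function('G')(D) = Mul(Add(-5, D), Add(D, Add(Mul(2, D), Mul(-3, D)))) = Mul(Add(-5, D), Add(D, Mul(-1, D))) = Mul(Add(-5, D), 0) = 0)
Mul(Mul(-16, Mul(-2, 3)), Function('G')(Function('F')(0))) = Mul(Mul(-16, Mul(-2, 3)), 0) = Mul(Mul(-16, -6), 0) = Mul(96, 0) = 0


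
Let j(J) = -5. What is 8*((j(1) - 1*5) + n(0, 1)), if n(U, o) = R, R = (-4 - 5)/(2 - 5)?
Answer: -56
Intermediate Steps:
R = 3 (R = -9/(-3) = -9*(-⅓) = 3)
n(U, o) = 3
8*((j(1) - 1*5) + n(0, 1)) = 8*((-5 - 1*5) + 3) = 8*((-5 - 5) + 3) = 8*(-10 + 3) = 8*(-7) = -56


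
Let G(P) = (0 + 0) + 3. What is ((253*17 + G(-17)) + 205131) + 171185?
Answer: 380620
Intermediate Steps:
G(P) = 3 (G(P) = 0 + 3 = 3)
((253*17 + G(-17)) + 205131) + 171185 = ((253*17 + 3) + 205131) + 171185 = ((4301 + 3) + 205131) + 171185 = (4304 + 205131) + 171185 = 209435 + 171185 = 380620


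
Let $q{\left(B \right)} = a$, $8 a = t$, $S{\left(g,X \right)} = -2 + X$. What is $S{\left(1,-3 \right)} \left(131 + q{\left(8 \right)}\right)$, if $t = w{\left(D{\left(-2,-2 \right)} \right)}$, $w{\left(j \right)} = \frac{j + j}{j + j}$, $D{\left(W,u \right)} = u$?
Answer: $- \frac{5245}{8} \approx -655.63$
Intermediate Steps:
$w{\left(j \right)} = 1$ ($w{\left(j \right)} = \frac{2 j}{2 j} = 2 j \frac{1}{2 j} = 1$)
$t = 1$
$a = \frac{1}{8}$ ($a = \frac{1}{8} \cdot 1 = \frac{1}{8} \approx 0.125$)
$q{\left(B \right)} = \frac{1}{8}$
$S{\left(1,-3 \right)} \left(131 + q{\left(8 \right)}\right) = \left(-2 - 3\right) \left(131 + \frac{1}{8}\right) = \left(-5\right) \frac{1049}{8} = - \frac{5245}{8}$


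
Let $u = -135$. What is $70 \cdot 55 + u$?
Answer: $3715$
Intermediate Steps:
$70 \cdot 55 + u = 70 \cdot 55 - 135 = 3850 - 135 = 3715$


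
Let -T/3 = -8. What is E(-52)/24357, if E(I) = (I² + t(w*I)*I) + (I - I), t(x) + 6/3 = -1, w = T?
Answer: 2860/24357 ≈ 0.11742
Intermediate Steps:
T = 24 (T = -3*(-8) = 24)
w = 24
t(x) = -3 (t(x) = -2 - 1 = -3)
E(I) = I² - 3*I (E(I) = (I² - 3*I) + (I - I) = (I² - 3*I) + 0 = I² - 3*I)
E(-52)/24357 = -52*(-3 - 52)/24357 = -52*(-55)*(1/24357) = 2860*(1/24357) = 2860/24357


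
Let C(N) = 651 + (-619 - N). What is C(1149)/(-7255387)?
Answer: 1117/7255387 ≈ 0.00015395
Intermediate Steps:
C(N) = 32 - N
C(1149)/(-7255387) = (32 - 1*1149)/(-7255387) = (32 - 1149)*(-1/7255387) = -1117*(-1/7255387) = 1117/7255387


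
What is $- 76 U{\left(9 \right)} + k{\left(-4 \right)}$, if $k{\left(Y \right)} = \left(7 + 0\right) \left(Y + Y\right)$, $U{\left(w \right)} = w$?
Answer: $-740$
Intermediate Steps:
$k{\left(Y \right)} = 14 Y$ ($k{\left(Y \right)} = 7 \cdot 2 Y = 14 Y$)
$- 76 U{\left(9 \right)} + k{\left(-4 \right)} = \left(-76\right) 9 + 14 \left(-4\right) = -684 - 56 = -740$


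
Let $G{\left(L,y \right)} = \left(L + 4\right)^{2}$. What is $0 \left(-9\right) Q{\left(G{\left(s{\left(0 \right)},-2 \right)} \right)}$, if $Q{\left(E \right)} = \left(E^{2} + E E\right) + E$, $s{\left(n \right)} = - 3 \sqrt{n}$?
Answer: $0$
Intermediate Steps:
$G{\left(L,y \right)} = \left(4 + L\right)^{2}$
$Q{\left(E \right)} = E + 2 E^{2}$ ($Q{\left(E \right)} = \left(E^{2} + E^{2}\right) + E = 2 E^{2} + E = E + 2 E^{2}$)
$0 \left(-9\right) Q{\left(G{\left(s{\left(0 \right)},-2 \right)} \right)} = 0 \left(-9\right) \left(4 - 3 \sqrt{0}\right)^{2} \left(1 + 2 \left(4 - 3 \sqrt{0}\right)^{2}\right) = 0 \left(4 - 0\right)^{2} \left(1 + 2 \left(4 - 0\right)^{2}\right) = 0 \left(4 + 0\right)^{2} \left(1 + 2 \left(4 + 0\right)^{2}\right) = 0 \cdot 4^{2} \left(1 + 2 \cdot 4^{2}\right) = 0 \cdot 16 \left(1 + 2 \cdot 16\right) = 0 \cdot 16 \left(1 + 32\right) = 0 \cdot 16 \cdot 33 = 0 \cdot 528 = 0$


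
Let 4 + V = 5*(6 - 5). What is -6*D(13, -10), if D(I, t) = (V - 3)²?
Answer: -24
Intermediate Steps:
V = 1 (V = -4 + 5*(6 - 5) = -4 + 5*1 = -4 + 5 = 1)
D(I, t) = 4 (D(I, t) = (1 - 3)² = (-2)² = 4)
-6*D(13, -10) = -6*4 = -24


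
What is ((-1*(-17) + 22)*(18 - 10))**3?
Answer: 30371328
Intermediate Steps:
((-1*(-17) + 22)*(18 - 10))**3 = ((17 + 22)*8)**3 = (39*8)**3 = 312**3 = 30371328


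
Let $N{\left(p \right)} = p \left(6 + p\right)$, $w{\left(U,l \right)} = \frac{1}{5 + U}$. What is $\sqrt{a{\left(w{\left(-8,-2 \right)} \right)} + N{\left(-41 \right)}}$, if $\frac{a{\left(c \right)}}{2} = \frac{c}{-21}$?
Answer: $\frac{\sqrt{632849}}{21} \approx 37.882$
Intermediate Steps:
$a{\left(c \right)} = - \frac{2 c}{21}$ ($a{\left(c \right)} = 2 \frac{c}{-21} = 2 c \left(- \frac{1}{21}\right) = 2 \left(- \frac{c}{21}\right) = - \frac{2 c}{21}$)
$\sqrt{a{\left(w{\left(-8,-2 \right)} \right)} + N{\left(-41 \right)}} = \sqrt{- \frac{2}{21 \left(5 - 8\right)} - 41 \left(6 - 41\right)} = \sqrt{- \frac{2}{21 \left(-3\right)} - -1435} = \sqrt{\left(- \frac{2}{21}\right) \left(- \frac{1}{3}\right) + 1435} = \sqrt{\frac{2}{63} + 1435} = \sqrt{\frac{90407}{63}} = \frac{\sqrt{632849}}{21}$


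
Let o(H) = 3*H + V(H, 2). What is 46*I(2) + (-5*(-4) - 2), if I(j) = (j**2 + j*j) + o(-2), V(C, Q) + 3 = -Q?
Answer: -120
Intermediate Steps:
V(C, Q) = -3 - Q
o(H) = -5 + 3*H (o(H) = 3*H + (-3 - 1*2) = 3*H + (-3 - 2) = 3*H - 5 = -5 + 3*H)
I(j) = -11 + 2*j**2 (I(j) = (j**2 + j*j) + (-5 + 3*(-2)) = (j**2 + j**2) + (-5 - 6) = 2*j**2 - 11 = -11 + 2*j**2)
46*I(2) + (-5*(-4) - 2) = 46*(-11 + 2*2**2) + (-5*(-4) - 2) = 46*(-11 + 2*4) + (20 - 2) = 46*(-11 + 8) + 18 = 46*(-3) + 18 = -138 + 18 = -120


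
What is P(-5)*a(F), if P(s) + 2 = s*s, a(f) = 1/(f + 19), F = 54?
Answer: 23/73 ≈ 0.31507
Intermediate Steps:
a(f) = 1/(19 + f)
P(s) = -2 + s² (P(s) = -2 + s*s = -2 + s²)
P(-5)*a(F) = (-2 + (-5)²)/(19 + 54) = (-2 + 25)/73 = 23*(1/73) = 23/73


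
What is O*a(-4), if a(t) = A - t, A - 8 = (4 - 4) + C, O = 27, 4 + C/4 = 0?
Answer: -108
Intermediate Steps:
C = -16 (C = -16 + 4*0 = -16 + 0 = -16)
A = -8 (A = 8 + ((4 - 4) - 16) = 8 + (0 - 16) = 8 - 16 = -8)
a(t) = -8 - t
O*a(-4) = 27*(-8 - 1*(-4)) = 27*(-8 + 4) = 27*(-4) = -108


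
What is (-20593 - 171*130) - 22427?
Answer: -65250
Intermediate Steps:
(-20593 - 171*130) - 22427 = (-20593 - 22230) - 22427 = -42823 - 22427 = -65250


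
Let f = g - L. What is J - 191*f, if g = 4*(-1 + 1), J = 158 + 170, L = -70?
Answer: -13042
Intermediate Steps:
J = 328
g = 0 (g = 4*0 = 0)
f = 70 (f = 0 - 1*(-70) = 0 + 70 = 70)
J - 191*f = 328 - 191*70 = 328 - 13370 = -13042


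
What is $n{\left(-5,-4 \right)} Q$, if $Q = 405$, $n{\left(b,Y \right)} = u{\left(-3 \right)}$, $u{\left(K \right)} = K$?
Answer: $-1215$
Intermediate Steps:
$n{\left(b,Y \right)} = -3$
$n{\left(-5,-4 \right)} Q = \left(-3\right) 405 = -1215$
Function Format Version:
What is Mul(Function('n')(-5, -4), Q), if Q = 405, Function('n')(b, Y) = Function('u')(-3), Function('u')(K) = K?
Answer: -1215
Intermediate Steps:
Function('n')(b, Y) = -3
Mul(Function('n')(-5, -4), Q) = Mul(-3, 405) = -1215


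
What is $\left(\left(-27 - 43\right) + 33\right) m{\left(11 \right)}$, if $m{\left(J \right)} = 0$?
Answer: $0$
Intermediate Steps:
$\left(\left(-27 - 43\right) + 33\right) m{\left(11 \right)} = \left(\left(-27 - 43\right) + 33\right) 0 = \left(-70 + 33\right) 0 = \left(-37\right) 0 = 0$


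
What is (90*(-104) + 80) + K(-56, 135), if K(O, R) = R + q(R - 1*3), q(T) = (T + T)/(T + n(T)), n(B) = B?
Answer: -9144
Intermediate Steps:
q(T) = 1 (q(T) = (T + T)/(T + T) = (2*T)/((2*T)) = (2*T)*(1/(2*T)) = 1)
K(O, R) = 1 + R (K(O, R) = R + 1 = 1 + R)
(90*(-104) + 80) + K(-56, 135) = (90*(-104) + 80) + (1 + 135) = (-9360 + 80) + 136 = -9280 + 136 = -9144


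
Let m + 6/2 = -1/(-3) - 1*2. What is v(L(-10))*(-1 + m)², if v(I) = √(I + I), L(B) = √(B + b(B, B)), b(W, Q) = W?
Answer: 578*5^(¼)*√I/9 ≈ 67.907 + 67.907*I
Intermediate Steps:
L(B) = √2*√B (L(B) = √(B + B) = √(2*B) = √2*√B)
v(I) = √2*√I (v(I) = √(2*I) = √2*√I)
m = -14/3 (m = -3 + (-1/(-3) - 1*2) = -3 + (-1*(-⅓) - 2) = -3 + (⅓ - 2) = -3 - 5/3 = -14/3 ≈ -4.6667)
v(L(-10))*(-1 + m)² = (√2*√(√2*√(-10)))*(-1 - 14/3)² = (√2*√(√2*(I*√10)))*(-17/3)² = (√2*√(2*I*√5))*(289/9) = (√2*(√2*5^(¼)*√I))*(289/9) = (2*5^(¼)*√I)*(289/9) = 578*5^(¼)*√I/9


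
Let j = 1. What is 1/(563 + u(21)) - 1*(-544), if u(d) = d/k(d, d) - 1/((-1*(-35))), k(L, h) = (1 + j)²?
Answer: 43275884/79551 ≈ 544.00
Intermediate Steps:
k(L, h) = 4 (k(L, h) = (1 + 1)² = 2² = 4)
u(d) = -1/35 + d/4 (u(d) = d/4 - 1/((-1*(-35))) = d*(¼) - 1/35 = d/4 - 1*1/35 = d/4 - 1/35 = -1/35 + d/4)
1/(563 + u(21)) - 1*(-544) = 1/(563 + (-1/35 + (¼)*21)) - 1*(-544) = 1/(563 + (-1/35 + 21/4)) + 544 = 1/(563 + 731/140) + 544 = 1/(79551/140) + 544 = 140/79551 + 544 = 43275884/79551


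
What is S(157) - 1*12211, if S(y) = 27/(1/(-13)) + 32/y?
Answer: -1972202/157 ≈ -12562.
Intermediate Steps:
S(y) = -351 + 32/y (S(y) = 27/(-1/13) + 32/y = 27*(-13) + 32/y = -351 + 32/y)
S(157) - 1*12211 = (-351 + 32/157) - 1*12211 = (-351 + 32*(1/157)) - 12211 = (-351 + 32/157) - 12211 = -55075/157 - 12211 = -1972202/157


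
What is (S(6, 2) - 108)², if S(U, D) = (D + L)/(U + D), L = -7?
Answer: 755161/64 ≈ 11799.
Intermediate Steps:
S(U, D) = (-7 + D)/(D + U) (S(U, D) = (D - 7)/(U + D) = (-7 + D)/(D + U))
(S(6, 2) - 108)² = ((-7 + 2)/(2 + 6) - 108)² = (-5/8 - 108)² = (-869/8)² = 755161/64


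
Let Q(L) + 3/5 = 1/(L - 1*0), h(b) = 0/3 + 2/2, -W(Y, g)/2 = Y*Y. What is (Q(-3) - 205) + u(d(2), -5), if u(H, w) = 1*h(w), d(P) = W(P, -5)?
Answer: -3074/15 ≈ -204.93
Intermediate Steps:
W(Y, g) = -2*Y² (W(Y, g) = -2*Y*Y = -2*Y²)
d(P) = -2*P²
h(b) = 1 (h(b) = 0*(⅓) + 2*(½) = 0 + 1 = 1)
Q(L) = -⅗ + 1/L (Q(L) = -⅗ + 1/(L - 1*0) = -⅗ + 1/(L + 0) = -⅗ + 1/L)
u(H, w) = 1 (u(H, w) = 1*1 = 1)
(Q(-3) - 205) + u(d(2), -5) = ((-⅗ + 1/(-3)) - 205) + 1 = ((-⅗ - ⅓) - 205) + 1 = (-14/15 - 205) + 1 = -3089/15 + 1 = -3074/15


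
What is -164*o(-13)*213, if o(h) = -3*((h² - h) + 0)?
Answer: 19072872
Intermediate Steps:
o(h) = -3*h² + 3*h (o(h) = -3*(h² - h) = -3*h² + 3*h)
-164*o(-13)*213 = -492*(-13)*(1 - 1*(-13))*213 = -492*(-13)*(1 + 13)*213 = -492*(-13)*14*213 = -164*(-546)*213 = 89544*213 = 19072872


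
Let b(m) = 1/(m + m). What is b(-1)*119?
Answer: -119/2 ≈ -59.500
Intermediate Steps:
b(m) = 1/(2*m)
b(-1)*119 = ((½)/(-1))*119 = ((½)*(-1))*119 = -½*119 = -119/2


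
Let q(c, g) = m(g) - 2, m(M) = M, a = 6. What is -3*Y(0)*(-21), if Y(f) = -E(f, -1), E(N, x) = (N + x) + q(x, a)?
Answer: -189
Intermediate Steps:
q(c, g) = -2 + g (q(c, g) = g - 2 = -2 + g)
E(N, x) = 4 + N + x (E(N, x) = (N + x) + (-2 + 6) = (N + x) + 4 = 4 + N + x)
Y(f) = -3 - f (Y(f) = -(4 + f - 1) = -(3 + f) = -3 - f)
-3*Y(0)*(-21) = -3*(-3 - 1*0)*(-21) = -3*(-3 + 0)*(-21) = -3*(-3)*(-21) = 9*(-21) = -189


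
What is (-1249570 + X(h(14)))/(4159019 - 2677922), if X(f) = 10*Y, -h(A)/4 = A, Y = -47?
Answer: -416680/493699 ≈ -0.84400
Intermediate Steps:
h(A) = -4*A
X(f) = -470 (X(f) = 10*(-47) = -470)
(-1249570 + X(h(14)))/(4159019 - 2677922) = (-1249570 - 470)/(4159019 - 2677922) = -1250040/1481097 = -1250040*1/1481097 = -416680/493699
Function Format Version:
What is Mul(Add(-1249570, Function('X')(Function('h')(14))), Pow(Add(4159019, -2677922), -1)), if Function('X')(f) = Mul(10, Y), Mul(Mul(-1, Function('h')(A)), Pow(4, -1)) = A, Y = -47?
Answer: Rational(-416680, 493699) ≈ -0.84400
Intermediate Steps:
Function('h')(A) = Mul(-4, A)
Function('X')(f) = -470 (Function('X')(f) = Mul(10, -47) = -470)
Mul(Add(-1249570, Function('X')(Function('h')(14))), Pow(Add(4159019, -2677922), -1)) = Mul(Add(-1249570, -470), Pow(Add(4159019, -2677922), -1)) = Mul(-1250040, Pow(1481097, -1)) = Mul(-1250040, Rational(1, 1481097)) = Rational(-416680, 493699)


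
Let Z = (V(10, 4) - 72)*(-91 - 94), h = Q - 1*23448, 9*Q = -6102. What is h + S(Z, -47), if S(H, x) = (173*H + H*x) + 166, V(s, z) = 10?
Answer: 1421260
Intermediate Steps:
Q = -678 (Q = (⅑)*(-6102) = -678)
h = -24126 (h = -678 - 1*23448 = -678 - 23448 = -24126)
Z = 11470 (Z = (10 - 72)*(-91 - 94) = -62*(-185) = 11470)
S(H, x) = 166 + 173*H + H*x
h + S(Z, -47) = -24126 + (166 + 173*11470 + 11470*(-47)) = -24126 + (166 + 1984310 - 539090) = -24126 + 1445386 = 1421260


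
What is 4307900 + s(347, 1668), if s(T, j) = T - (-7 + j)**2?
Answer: 1549326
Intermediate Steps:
4307900 + s(347, 1668) = 4307900 + (347 - (-7 + 1668)**2) = 4307900 + (347 - 1*1661**2) = 4307900 + (347 - 1*2758921) = 4307900 + (347 - 2758921) = 4307900 - 2758574 = 1549326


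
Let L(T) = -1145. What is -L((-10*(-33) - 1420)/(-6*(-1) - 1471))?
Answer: 1145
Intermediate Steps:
-L((-10*(-33) - 1420)/(-6*(-1) - 1471)) = -1*(-1145) = 1145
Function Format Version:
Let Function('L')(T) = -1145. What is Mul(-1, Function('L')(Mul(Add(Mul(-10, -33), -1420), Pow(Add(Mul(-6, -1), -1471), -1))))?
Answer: 1145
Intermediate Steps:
Mul(-1, Function('L')(Mul(Add(Mul(-10, -33), -1420), Pow(Add(Mul(-6, -1), -1471), -1)))) = Mul(-1, -1145) = 1145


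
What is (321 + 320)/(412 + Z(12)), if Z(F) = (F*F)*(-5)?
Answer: -641/308 ≈ -2.0812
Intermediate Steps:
Z(F) = -5*F² (Z(F) = F²*(-5) = -5*F²)
(321 + 320)/(412 + Z(12)) = (321 + 320)/(412 - 5*12²) = 641/(412 - 5*144) = 641/(412 - 720) = 641/(-308) = 641*(-1/308) = -641/308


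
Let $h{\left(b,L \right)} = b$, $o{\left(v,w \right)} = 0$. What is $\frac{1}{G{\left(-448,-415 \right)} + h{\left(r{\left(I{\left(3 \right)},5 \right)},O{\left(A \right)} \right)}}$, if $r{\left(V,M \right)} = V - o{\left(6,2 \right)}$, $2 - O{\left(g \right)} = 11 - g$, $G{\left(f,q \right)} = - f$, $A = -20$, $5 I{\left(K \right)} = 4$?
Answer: $\frac{5}{2244} \approx 0.0022282$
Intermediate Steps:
$I{\left(K \right)} = \frac{4}{5}$ ($I{\left(K \right)} = \frac{1}{5} \cdot 4 = \frac{4}{5}$)
$O{\left(g \right)} = -9 + g$ ($O{\left(g \right)} = 2 - \left(11 - g\right) = 2 + \left(-11 + g\right) = -9 + g$)
$r{\left(V,M \right)} = V$ ($r{\left(V,M \right)} = V - 0 = V + 0 = V$)
$\frac{1}{G{\left(-448,-415 \right)} + h{\left(r{\left(I{\left(3 \right)},5 \right)},O{\left(A \right)} \right)}} = \frac{1}{\left(-1\right) \left(-448\right) + \frac{4}{5}} = \frac{1}{448 + \frac{4}{5}} = \frac{1}{\frac{2244}{5}} = \frac{5}{2244}$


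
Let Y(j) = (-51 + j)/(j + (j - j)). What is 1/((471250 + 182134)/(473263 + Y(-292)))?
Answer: 138193139/190788128 ≈ 0.72433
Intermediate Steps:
Y(j) = (-51 + j)/j (Y(j) = (-51 + j)/(j + 0) = (-51 + j)/j)
1/((471250 + 182134)/(473263 + Y(-292))) = 1/((471250 + 182134)/(473263 + (-51 - 292)/(-292))) = 1/(653384/(473263 - 1/292*(-343))) = 1/(653384/(473263 + 343/292)) = 1/(653384/(138193139/292)) = 1/(653384*(292/138193139)) = 1/(190788128/138193139) = 138193139/190788128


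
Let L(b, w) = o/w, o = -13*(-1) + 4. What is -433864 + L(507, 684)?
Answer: -296762959/684 ≈ -4.3386e+5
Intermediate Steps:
o = 17 (o = 13 + 4 = 17)
L(b, w) = 17/w
-433864 + L(507, 684) = -433864 + 17/684 = -296762959/684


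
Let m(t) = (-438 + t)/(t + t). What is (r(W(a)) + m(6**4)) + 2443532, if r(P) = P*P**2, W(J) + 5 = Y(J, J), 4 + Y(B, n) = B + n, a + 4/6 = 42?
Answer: 1228307743/432 ≈ 2.8433e+6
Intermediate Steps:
m(t) = (-438 + t)/(2*t) (m(t) = (-438 + t)/((2*t)) = (-438 + t)*(1/(2*t)) = (-438 + t)/(2*t))
a = 124/3 (a = -2/3 + 42 = 124/3 ≈ 41.333)
Y(B, n) = -4 + B + n (Y(B, n) = -4 + (B + n) = -4 + B + n)
W(J) = -9 + 2*J (W(J) = -5 + (-4 + J + J) = -5 + (-4 + 2*J) = -9 + 2*J)
r(P) = P**3
(r(W(a)) + m(6**4)) + 2443532 = ((-9 + 2*(124/3))**3 + (-438 + 6**4)/(2*(6**4))) + 2443532 = ((-9 + 248/3)**3 + (1/2)*(-438 + 1296)/1296) + 2443532 = ((221/3)**3 + (1/2)*(1/1296)*858) + 2443532 = (10793861/27 + 143/432) + 2443532 = 172701919/432 + 2443532 = 1228307743/432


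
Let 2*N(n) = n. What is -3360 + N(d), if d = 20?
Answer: -3350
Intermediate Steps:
N(n) = n/2
-3360 + N(d) = -3360 + (½)*20 = -3360 + 10 = -3350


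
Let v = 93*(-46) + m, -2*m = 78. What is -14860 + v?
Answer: -19177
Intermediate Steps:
m = -39 (m = -1/2*78 = -39)
v = -4317 (v = 93*(-46) - 39 = -4278 - 39 = -4317)
-14860 + v = -14860 - 4317 = -19177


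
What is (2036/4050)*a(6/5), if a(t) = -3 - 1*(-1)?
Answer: -2036/2025 ≈ -1.0054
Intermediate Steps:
a(t) = -2 (a(t) = -3 + 1 = -2)
(2036/4050)*a(6/5) = (2036/4050)*(-2) = (2036*(1/4050))*(-2) = (1018/2025)*(-2) = -2036/2025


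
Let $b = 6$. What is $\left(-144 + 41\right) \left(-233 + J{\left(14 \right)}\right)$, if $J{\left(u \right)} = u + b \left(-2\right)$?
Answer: $23793$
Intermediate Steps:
$J{\left(u \right)} = -12 + u$ ($J{\left(u \right)} = u + 6 \left(-2\right) = u - 12 = -12 + u$)
$\left(-144 + 41\right) \left(-233 + J{\left(14 \right)}\right) = \left(-144 + 41\right) \left(-233 + \left(-12 + 14\right)\right) = - 103 \left(-233 + 2\right) = \left(-103\right) \left(-231\right) = 23793$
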